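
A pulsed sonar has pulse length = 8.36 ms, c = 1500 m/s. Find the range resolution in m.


6.27 m


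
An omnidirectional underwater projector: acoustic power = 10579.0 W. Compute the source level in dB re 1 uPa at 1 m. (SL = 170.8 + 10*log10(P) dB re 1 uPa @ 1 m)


211.04 dB


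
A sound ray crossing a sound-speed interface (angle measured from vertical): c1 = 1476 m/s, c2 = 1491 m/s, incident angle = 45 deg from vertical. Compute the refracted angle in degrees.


45.59 deg


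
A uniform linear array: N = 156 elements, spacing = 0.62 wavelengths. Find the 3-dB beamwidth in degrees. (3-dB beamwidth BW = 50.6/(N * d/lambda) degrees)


0.52 deg


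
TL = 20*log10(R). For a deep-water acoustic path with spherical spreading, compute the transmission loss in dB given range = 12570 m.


81.99 dB


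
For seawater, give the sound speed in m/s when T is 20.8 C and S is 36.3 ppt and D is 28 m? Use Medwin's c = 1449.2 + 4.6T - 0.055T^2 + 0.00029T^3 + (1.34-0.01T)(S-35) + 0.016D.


1525.61 m/s


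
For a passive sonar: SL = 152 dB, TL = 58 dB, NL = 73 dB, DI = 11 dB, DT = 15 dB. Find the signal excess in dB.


17 dB


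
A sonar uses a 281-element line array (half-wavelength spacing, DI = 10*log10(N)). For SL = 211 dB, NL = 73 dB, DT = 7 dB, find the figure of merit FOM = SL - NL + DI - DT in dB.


Step 1: DI = 10*log10(281) = 24.49 dB
Step 2: FOM = SL - NL + DI - DT = 211 - 73 + 24.49 - 7 = 155.49

155.49 dB


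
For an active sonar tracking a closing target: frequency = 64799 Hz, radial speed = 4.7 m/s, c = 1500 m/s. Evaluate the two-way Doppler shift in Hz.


fd = 2*f*v/c = 2 * 64799 * 4.7 / 1500 = 406.07

406.07 Hz


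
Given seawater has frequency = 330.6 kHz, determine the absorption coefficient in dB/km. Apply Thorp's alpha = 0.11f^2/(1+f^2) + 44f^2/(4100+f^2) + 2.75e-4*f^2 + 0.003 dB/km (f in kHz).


f^2 = 109296.36
alpha = 0.11*109296.36/(1+109296.36) + 44*109296.36/(4100+109296.36) + 2.75e-4*109296.36 + 0.003 = 72.579

72.579 dB/km


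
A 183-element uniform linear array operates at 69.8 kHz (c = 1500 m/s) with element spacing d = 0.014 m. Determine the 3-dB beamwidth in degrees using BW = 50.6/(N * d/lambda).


Step 1: lambda = 1500/69800 = 0.02149 m
Step 2: d/lambda = 0.014/0.02149 = 0.6515
Step 3: BW = 50.6/(N * d/lambda) = 50.6/(183 * 0.6515) = 0.42

0.42 deg


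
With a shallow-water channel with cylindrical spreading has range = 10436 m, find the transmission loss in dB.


40.19 dB


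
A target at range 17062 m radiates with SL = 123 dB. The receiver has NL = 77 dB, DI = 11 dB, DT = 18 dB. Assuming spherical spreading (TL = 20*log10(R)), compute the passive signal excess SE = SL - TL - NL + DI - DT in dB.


-45.64 dB


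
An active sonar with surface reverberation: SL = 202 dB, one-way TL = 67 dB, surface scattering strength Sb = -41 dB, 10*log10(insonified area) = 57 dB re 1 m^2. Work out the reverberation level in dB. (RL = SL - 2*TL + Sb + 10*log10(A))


84 dB


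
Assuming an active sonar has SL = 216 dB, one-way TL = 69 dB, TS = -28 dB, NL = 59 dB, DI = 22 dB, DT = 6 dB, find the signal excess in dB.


7 dB


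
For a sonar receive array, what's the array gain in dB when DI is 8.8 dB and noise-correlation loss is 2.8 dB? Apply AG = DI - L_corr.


AG = DI - L_corr = 8.8 - 2.8 = 6.0

6.0 dB


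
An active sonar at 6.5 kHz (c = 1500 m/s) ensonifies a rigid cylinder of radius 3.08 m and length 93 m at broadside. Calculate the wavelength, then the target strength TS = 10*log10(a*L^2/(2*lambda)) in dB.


Step 1: lambda = c/f = 1500/6500 = 0.23077 m
Step 2: TS = 10*log10(a*L^2/(2*lambda)) = 10*log10(3.08*93^2/(2*0.23077)) = 47.61

47.61 dB


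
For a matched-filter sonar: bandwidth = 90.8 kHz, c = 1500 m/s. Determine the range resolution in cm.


0.83 cm


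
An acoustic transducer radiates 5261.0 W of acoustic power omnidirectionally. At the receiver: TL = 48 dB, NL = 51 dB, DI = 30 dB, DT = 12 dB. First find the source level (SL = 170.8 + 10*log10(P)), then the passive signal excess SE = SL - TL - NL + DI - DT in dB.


Step 1: SL = 170.8 + 10*log10(5261.0) = 208.01 dB
Step 2: SE = SL - TL - NL + DI - DT = 208.01 - 48 - 51 + 30 - 12 = 127.01

127.01 dB


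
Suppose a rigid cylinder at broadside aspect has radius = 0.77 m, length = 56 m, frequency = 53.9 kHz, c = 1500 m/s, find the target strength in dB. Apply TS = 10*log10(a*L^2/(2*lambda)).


lambda = 1500/53900 = 0.02783 m
TS = 10*log10(0.77*56^2/(2*0.02783)) = 46.37

46.37 dB


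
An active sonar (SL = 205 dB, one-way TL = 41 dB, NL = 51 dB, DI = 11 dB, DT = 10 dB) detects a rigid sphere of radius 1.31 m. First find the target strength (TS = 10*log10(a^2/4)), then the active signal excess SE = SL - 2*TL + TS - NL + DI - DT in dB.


Step 1: TS = 10*log10(1.31^2/4) = -3.68 dB
Step 2: SE = SL - 2*TL + TS - NL + DI - DT = 205 - 2*41 + (-3.68) - 51 + 11 - 10 = 69.32

69.32 dB


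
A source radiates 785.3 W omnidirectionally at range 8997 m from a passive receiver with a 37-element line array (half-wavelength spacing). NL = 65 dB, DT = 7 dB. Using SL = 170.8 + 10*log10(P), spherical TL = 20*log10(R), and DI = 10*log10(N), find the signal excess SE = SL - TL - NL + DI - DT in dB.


64.35 dB


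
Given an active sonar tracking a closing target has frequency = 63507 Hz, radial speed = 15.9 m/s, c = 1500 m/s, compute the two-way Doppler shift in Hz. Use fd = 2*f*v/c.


fd = 2*f*v/c = 2 * 63507 * 15.9 / 1500 = 1346.35

1346.35 Hz


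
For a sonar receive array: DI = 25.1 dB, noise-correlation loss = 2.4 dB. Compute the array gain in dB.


22.7 dB


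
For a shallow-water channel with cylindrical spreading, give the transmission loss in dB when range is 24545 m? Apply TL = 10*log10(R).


TL = 10*log10(24545) = 43.9

43.9 dB


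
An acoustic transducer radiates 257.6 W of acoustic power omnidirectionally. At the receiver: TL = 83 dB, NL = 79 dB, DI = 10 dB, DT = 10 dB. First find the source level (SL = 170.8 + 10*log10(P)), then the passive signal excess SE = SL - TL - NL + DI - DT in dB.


Step 1: SL = 170.8 + 10*log10(257.6) = 194.91 dB
Step 2: SE = SL - TL - NL + DI - DT = 194.91 - 83 - 79 + 10 - 10 = 32.91

32.91 dB


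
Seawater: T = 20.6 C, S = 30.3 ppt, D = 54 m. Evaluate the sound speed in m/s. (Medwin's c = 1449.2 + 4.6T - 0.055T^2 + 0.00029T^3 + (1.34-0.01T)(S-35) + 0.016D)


1518.69 m/s


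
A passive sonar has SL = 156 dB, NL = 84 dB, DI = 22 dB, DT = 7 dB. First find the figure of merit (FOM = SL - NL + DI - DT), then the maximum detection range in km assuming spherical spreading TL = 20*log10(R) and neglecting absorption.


Step 1: FOM = SL - NL + DI - DT = 156 - 84 + 22 - 7 = 87 dB
Step 2: at max range FOM = TL = 20*log10(R), so R = 10^(87/20) = 22387.21 m = 22.39 km

22.39 km


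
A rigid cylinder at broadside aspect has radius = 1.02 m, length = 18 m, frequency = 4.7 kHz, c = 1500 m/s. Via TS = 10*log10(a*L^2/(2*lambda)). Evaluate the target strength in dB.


lambda = 1500/4700 = 0.31915 m
TS = 10*log10(1.02*18^2/(2*0.31915)) = 27.14

27.14 dB


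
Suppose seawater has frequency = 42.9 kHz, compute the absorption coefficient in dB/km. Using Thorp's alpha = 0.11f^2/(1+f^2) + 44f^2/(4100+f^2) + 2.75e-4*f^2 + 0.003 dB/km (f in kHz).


f^2 = 1840.41
alpha = 0.11*1840.41/(1+1840.41) + 44*1840.41/(4100+1840.41) + 2.75e-4*1840.41 + 0.003 = 14.251

14.251 dB/km


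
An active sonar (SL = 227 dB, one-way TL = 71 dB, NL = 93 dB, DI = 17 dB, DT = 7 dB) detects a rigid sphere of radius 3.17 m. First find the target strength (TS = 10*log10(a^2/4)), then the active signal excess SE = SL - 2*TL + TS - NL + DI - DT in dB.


Step 1: TS = 10*log10(3.17^2/4) = 4.0 dB
Step 2: SE = SL - 2*TL + TS - NL + DI - DT = 227 - 2*71 + (4.0) - 93 + 17 - 7 = 6.0

6.0 dB


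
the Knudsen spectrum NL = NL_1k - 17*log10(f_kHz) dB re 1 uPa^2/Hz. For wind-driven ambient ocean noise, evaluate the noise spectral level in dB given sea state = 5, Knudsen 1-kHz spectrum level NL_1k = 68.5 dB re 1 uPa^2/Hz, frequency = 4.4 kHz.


NL = NL_1k - 17*log10(f_kHz) = 68.5 - 17*log10(4.4) = 68.5 - (10.94) = 57.56

57.56 dB


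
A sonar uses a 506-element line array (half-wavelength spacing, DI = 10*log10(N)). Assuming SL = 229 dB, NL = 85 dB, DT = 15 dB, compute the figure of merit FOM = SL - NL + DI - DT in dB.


156.04 dB


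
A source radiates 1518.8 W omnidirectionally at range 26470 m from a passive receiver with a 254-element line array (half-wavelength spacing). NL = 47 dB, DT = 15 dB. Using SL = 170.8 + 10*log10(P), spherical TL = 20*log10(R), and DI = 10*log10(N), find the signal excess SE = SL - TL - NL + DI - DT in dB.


Step 1: SL = 170.8 + 10*log10(1518.8) = 202.62 dB
Step 2: TL = 20*log10(26470) = 88.46 dB
Step 3: DI = 10*log10(254) = 24.05 dB
Step 4: SE = SL - TL - NL + DI - DT = 202.62 - 88.46 - 47 + 24.05 - 15 = 76.21

76.21 dB


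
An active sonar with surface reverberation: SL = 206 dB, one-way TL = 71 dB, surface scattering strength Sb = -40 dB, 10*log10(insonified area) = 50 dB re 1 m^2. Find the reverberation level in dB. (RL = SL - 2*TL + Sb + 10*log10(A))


RL = SL - 2*TL + Sb + 10*log10(A) = 206 - 2*71 + (-40) + 50 = 74

74 dB


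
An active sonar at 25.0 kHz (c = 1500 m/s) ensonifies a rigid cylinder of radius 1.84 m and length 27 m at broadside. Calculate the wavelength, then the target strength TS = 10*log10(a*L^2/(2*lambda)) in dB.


Step 1: lambda = c/f = 1500/25000 = 0.06 m
Step 2: TS = 10*log10(a*L^2/(2*lambda)) = 10*log10(1.84*27^2/(2*0.06)) = 40.48

40.48 dB


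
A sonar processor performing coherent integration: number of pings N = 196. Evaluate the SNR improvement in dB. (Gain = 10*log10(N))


Gain = 10*log10(196) = 22.92

22.92 dB


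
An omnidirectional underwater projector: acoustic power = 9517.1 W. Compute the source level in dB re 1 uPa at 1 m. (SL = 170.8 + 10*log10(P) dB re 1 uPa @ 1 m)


SL = 170.8 + 10*log10(9517.1) = 170.8 + 39.79 = 210.59

210.59 dB


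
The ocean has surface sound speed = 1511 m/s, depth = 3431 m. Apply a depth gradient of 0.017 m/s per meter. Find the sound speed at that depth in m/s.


1569.327 m/s


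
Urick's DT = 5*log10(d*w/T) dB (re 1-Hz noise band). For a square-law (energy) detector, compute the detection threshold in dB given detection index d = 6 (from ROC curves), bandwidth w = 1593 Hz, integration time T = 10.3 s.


DT = 5*log10(d*w/T) = 5*log10(6 * 1593 / 10.3) = 5*log10(927.96) = 14.84

14.84 dB


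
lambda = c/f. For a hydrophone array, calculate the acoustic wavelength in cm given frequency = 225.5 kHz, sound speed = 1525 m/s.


lambda = c/f = 1525 / 225500 = 0.0068 m = 0.68 cm

0.68 cm


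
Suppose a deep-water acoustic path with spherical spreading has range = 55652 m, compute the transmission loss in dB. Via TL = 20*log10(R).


TL = 20*log10(55652) = 94.91

94.91 dB


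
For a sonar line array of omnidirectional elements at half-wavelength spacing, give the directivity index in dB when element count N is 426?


26.29 dB


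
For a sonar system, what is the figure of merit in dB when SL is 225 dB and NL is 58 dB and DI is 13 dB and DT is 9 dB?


FOM = SL - NL + DI - DT = 225 - 58 + 13 - 9 = 171

171 dB


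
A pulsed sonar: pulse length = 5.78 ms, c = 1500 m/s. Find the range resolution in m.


dR = c*tau/2 = 1500 * 5.78e-3 / 2 = 4.335

4.335 m


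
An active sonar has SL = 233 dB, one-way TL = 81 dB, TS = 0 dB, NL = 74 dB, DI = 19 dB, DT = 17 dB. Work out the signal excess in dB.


SE = SL - 2*TL + TS - NL + DI - DT = 233 - 2*81 + (0) - 74 + 19 - 17 = -1

-1 dB


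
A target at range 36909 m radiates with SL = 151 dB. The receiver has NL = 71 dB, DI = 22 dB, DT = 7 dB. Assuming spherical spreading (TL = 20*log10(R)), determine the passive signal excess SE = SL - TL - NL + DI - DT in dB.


3.66 dB


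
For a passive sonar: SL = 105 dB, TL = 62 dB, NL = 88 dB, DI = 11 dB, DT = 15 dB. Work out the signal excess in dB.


-49 dB


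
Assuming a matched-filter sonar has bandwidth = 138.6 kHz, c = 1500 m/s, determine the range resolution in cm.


dR = c/(2*BW) = 1500 / (2 * 138.6e3) = 0.0054 m = 0.54 cm

0.54 cm


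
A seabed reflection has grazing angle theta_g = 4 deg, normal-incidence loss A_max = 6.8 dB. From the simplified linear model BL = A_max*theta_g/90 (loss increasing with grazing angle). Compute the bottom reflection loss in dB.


BL = A_max * theta_g / 90 = 6.8 * 4 / 90 = 0.3

0.3 dB


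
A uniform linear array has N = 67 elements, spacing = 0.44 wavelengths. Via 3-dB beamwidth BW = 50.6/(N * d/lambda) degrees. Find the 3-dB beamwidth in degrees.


1.72 deg


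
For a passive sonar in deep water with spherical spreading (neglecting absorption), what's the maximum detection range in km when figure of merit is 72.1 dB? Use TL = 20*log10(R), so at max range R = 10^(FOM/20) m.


At max range FOM = TL, so 20*log10(R) = 72.1
R = 10^(72.1/20) = 4027.17 m = 4.03 km

4.03 km


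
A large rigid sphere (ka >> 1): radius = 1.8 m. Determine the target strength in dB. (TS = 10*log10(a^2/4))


-0.92 dB


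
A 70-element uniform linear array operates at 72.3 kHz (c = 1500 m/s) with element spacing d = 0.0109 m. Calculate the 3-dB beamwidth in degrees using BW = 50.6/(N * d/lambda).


Step 1: lambda = 1500/72300 = 0.02075 m
Step 2: d/lambda = 0.0109/0.02075 = 0.5253
Step 3: BW = 50.6/(N * d/lambda) = 50.6/(70 * 0.5253) = 1.38

1.38 deg


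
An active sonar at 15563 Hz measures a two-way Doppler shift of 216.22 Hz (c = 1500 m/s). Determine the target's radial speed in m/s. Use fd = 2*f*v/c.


10.42 m/s


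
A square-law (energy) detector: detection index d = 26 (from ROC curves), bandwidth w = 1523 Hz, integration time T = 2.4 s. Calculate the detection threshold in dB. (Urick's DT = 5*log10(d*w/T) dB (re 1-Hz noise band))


21.09 dB


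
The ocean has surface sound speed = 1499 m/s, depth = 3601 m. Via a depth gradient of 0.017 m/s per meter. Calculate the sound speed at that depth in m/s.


1560.217 m/s


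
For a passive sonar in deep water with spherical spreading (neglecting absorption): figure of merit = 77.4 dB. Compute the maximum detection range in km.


At max range FOM = TL, so 20*log10(R) = 77.4
R = 10^(77.4/20) = 7413.1 m = 7.41 km

7.41 km


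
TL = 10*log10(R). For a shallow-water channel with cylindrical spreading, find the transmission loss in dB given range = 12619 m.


41.01 dB


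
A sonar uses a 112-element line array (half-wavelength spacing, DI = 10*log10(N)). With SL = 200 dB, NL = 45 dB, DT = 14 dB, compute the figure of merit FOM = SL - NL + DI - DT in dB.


161.49 dB


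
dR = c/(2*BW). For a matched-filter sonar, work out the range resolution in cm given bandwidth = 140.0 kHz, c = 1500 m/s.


dR = c/(2*BW) = 1500 / (2 * 140.0e3) = 0.0054 m = 0.54 cm

0.54 cm


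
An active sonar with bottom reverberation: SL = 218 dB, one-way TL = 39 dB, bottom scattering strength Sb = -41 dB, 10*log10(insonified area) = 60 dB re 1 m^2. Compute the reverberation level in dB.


159 dB


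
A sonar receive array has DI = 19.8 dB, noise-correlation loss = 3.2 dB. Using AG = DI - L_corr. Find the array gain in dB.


16.6 dB


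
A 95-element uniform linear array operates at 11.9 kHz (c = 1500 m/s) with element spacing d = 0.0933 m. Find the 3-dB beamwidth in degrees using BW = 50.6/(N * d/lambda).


Step 1: lambda = 1500/11900 = 0.12605 m
Step 2: d/lambda = 0.0933/0.12605 = 0.7402
Step 3: BW = 50.6/(N * d/lambda) = 50.6/(95 * 0.7402) = 0.72

0.72 deg


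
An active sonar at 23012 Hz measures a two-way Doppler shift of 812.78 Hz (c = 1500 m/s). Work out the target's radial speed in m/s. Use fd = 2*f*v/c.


26.49 m/s


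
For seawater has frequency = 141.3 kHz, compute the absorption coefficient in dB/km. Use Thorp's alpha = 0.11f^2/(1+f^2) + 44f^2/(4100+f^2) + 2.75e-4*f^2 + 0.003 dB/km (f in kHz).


f^2 = 19965.69
alpha = 0.11*19965.69/(1+19965.69) + 44*19965.69/(4100+19965.69) + 2.75e-4*19965.69 + 0.003 = 42.107

42.107 dB/km


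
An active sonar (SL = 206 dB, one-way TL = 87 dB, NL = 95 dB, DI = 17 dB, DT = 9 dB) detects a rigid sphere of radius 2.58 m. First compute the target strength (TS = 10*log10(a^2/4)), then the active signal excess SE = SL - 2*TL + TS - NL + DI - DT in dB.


Step 1: TS = 10*log10(2.58^2/4) = 2.21 dB
Step 2: SE = SL - 2*TL + TS - NL + DI - DT = 206 - 2*87 + (2.21) - 95 + 17 - 9 = -52.79

-52.79 dB


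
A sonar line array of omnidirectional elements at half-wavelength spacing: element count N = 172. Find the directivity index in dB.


DI = 10*log10(172) = 22.36

22.36 dB


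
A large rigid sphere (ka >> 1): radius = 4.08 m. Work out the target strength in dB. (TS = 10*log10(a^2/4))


TS = 10*log10(4.08^2 / 4) = 10*log10(4.1616) = 6.19

6.19 dB


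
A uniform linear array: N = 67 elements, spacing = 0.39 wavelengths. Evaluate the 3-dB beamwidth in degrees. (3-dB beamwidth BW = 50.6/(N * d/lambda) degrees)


BW = 50.6 / (67 * 0.39) = 50.6 / 26.13 = 1.94

1.94 deg


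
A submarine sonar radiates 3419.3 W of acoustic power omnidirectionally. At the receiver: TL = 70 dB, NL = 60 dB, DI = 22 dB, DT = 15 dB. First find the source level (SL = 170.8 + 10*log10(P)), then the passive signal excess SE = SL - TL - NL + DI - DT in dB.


Step 1: SL = 170.8 + 10*log10(3419.3) = 206.14 dB
Step 2: SE = SL - TL - NL + DI - DT = 206.14 - 70 - 60 + 22 - 15 = 83.14

83.14 dB


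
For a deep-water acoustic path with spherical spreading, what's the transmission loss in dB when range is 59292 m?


95.46 dB


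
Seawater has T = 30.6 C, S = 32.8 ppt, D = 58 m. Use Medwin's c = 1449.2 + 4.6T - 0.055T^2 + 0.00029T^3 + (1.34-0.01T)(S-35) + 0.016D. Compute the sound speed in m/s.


1545.42 m/s


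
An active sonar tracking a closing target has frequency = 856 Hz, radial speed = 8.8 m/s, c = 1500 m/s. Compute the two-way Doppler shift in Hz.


fd = 2*f*v/c = 2 * 856 * 8.8 / 1500 = 10.04

10.04 Hz


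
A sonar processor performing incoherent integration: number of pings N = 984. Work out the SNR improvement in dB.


14.96 dB


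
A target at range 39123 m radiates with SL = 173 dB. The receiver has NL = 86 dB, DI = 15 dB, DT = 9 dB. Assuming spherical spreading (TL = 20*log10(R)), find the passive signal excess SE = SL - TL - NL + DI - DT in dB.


Step 1: TL = 20*log10(39123) = 91.85 dB
Step 2: SE = 173 - 91.85 - 86 + 15 - 9 = 1.15

1.15 dB


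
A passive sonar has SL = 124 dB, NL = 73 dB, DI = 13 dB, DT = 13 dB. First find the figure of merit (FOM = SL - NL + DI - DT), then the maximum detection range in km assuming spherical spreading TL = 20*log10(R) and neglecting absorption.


Step 1: FOM = SL - NL + DI - DT = 124 - 73 + 13 - 13 = 51 dB
Step 2: at max range FOM = TL = 20*log10(R), so R = 10^(51/20) = 354.81 m = 0.35 km

0.35 km


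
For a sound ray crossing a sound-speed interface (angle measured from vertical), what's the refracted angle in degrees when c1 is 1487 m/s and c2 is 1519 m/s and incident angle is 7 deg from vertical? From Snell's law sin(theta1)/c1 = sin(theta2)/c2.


7.15 deg


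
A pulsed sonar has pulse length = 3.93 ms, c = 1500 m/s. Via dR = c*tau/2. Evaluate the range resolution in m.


2.9475 m


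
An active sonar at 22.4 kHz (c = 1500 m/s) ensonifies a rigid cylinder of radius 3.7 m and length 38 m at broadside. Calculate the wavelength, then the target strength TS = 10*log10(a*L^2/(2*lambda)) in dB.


Step 1: lambda = c/f = 1500/22400 = 0.06696 m
Step 2: TS = 10*log10(a*L^2/(2*lambda)) = 10*log10(3.7*38^2/(2*0.06696)) = 46.01

46.01 dB


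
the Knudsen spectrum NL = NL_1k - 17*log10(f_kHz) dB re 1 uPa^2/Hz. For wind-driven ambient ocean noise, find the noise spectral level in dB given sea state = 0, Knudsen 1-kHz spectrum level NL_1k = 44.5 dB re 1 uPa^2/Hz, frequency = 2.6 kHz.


37.45 dB


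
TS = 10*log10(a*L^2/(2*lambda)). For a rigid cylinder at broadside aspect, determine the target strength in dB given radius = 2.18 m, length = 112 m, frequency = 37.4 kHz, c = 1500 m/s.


lambda = 1500/37400 = 0.04011 m
TS = 10*log10(2.18*112^2/(2*0.04011)) = 55.33

55.33 dB


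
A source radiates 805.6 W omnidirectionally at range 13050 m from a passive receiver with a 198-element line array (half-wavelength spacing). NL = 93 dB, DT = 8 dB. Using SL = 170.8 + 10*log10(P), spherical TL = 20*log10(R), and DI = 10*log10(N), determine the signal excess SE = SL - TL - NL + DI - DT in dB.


39.52 dB


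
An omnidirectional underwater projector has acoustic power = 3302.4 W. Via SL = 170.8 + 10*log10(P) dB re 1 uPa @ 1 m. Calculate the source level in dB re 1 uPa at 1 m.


SL = 170.8 + 10*log10(3302.4) = 170.8 + 35.19 = 205.99

205.99 dB


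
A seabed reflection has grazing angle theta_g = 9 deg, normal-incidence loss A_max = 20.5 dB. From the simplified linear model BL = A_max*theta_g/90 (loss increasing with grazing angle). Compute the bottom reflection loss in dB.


BL = A_max * theta_g / 90 = 20.5 * 9 / 90 = 2.05

2.05 dB


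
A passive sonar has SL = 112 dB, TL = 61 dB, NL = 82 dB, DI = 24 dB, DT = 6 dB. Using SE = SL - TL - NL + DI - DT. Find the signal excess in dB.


SE = SL - TL - NL + DI - DT = 112 - 61 - 82 + 24 - 6 = -13

-13 dB


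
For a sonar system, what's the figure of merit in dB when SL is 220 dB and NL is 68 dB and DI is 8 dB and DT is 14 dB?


FOM = SL - NL + DI - DT = 220 - 68 + 8 - 14 = 146

146 dB


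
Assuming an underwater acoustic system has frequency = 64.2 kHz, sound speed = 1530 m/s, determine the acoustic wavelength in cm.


lambda = c/f = 1530 / 64200 = 0.0238 m = 2.38 cm

2.38 cm


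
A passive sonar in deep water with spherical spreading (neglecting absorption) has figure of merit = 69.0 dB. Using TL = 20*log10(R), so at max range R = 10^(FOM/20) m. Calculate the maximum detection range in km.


At max range FOM = TL, so 20*log10(R) = 69.0
R = 10^(69.0/20) = 2818.38 m = 2.82 km

2.82 km


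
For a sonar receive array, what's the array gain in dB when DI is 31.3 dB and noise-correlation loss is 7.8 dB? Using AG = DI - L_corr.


23.5 dB


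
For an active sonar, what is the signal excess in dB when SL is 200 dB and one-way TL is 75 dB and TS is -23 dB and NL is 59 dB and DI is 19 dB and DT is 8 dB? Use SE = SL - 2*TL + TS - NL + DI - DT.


SE = SL - 2*TL + TS - NL + DI - DT = 200 - 2*75 + (-23) - 59 + 19 - 8 = -21

-21 dB


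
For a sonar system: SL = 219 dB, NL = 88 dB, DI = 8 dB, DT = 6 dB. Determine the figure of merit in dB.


133 dB


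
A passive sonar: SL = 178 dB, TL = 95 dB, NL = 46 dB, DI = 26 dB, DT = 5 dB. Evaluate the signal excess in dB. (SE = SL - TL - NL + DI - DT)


SE = SL - TL - NL + DI - DT = 178 - 95 - 46 + 26 - 5 = 58

58 dB


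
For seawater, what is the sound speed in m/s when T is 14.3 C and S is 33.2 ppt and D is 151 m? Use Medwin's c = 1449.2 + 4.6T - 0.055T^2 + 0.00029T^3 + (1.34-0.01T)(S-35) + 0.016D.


c = 1449.2 + 4.6*14.3 - 0.055*14.3^2 + 0.00029*14.3^3 + (1.34 - 0.01*14.3)*(33.2 - 35) + 0.016*151 = 1504.84

1504.84 m/s


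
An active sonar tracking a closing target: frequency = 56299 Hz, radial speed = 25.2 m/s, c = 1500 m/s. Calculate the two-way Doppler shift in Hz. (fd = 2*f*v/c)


fd = 2*f*v/c = 2 * 56299 * 25.2 / 1500 = 1891.65

1891.65 Hz


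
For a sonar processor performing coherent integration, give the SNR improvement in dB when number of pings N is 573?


27.58 dB


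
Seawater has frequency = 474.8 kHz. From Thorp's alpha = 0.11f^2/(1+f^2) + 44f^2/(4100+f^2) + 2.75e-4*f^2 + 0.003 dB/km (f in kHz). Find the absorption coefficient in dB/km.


105.322 dB/km


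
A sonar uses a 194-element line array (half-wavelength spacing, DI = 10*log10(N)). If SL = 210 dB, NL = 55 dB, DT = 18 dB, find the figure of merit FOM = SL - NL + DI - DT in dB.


Step 1: DI = 10*log10(194) = 22.88 dB
Step 2: FOM = SL - NL + DI - DT = 210 - 55 + 22.88 - 18 = 159.88

159.88 dB


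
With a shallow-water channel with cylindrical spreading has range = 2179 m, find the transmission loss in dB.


TL = 10*log10(2179) = 33.38

33.38 dB


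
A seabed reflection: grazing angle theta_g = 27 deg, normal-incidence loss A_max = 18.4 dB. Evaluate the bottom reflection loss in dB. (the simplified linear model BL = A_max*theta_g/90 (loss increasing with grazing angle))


BL = A_max * theta_g / 90 = 18.4 * 27 / 90 = 5.52

5.52 dB


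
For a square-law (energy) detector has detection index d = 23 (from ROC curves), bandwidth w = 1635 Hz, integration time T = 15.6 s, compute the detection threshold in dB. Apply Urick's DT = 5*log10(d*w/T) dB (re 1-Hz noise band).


DT = 5*log10(d*w/T) = 5*log10(23 * 1635 / 15.6) = 5*log10(2410.58) = 16.91

16.91 dB


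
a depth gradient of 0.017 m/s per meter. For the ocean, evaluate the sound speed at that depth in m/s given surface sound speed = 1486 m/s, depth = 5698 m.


c = 1486 + 0.017 * 5698 = 1582.866

1582.866 m/s


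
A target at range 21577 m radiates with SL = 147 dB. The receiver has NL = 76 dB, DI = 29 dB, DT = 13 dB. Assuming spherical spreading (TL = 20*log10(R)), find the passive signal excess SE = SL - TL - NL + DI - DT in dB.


0.32 dB


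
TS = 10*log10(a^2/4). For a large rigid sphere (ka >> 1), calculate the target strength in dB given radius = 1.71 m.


TS = 10*log10(1.71^2 / 4) = 10*log10(0.731025) = -1.36

-1.36 dB


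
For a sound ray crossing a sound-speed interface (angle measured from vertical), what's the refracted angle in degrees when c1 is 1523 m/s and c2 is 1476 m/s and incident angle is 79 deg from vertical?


72.05 deg


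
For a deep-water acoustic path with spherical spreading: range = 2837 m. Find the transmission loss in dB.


TL = 20*log10(2837) = 69.06

69.06 dB


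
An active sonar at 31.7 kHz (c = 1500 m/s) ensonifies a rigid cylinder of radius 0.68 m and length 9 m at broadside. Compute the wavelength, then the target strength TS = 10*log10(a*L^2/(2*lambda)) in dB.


Step 1: lambda = c/f = 1500/31700 = 0.04732 m
Step 2: TS = 10*log10(a*L^2/(2*lambda)) = 10*log10(0.68*9^2/(2*0.04732)) = 27.65

27.65 dB


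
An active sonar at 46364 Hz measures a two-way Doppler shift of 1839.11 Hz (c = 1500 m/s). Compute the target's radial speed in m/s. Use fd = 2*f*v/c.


From fd = 2*f*v/c, v = c*fd/(2*f) = 1500 * 1839.11 / (2*46364) = 29.75

29.75 m/s


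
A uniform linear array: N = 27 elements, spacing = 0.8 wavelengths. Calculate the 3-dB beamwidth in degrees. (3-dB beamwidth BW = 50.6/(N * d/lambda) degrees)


2.34 deg


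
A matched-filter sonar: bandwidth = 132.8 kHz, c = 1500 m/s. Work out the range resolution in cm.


dR = c/(2*BW) = 1500 / (2 * 132.8e3) = 0.0056 m = 0.56 cm

0.56 cm


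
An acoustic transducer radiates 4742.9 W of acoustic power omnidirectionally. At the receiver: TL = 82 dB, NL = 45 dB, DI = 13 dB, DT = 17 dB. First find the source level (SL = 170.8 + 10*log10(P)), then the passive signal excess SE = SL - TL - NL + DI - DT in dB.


Step 1: SL = 170.8 + 10*log10(4742.9) = 207.56 dB
Step 2: SE = SL - TL - NL + DI - DT = 207.56 - 82 - 45 + 13 - 17 = 76.56

76.56 dB


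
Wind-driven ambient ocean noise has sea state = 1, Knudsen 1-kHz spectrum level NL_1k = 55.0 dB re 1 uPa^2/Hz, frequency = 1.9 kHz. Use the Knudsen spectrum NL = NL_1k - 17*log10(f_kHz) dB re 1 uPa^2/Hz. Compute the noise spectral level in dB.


50.26 dB


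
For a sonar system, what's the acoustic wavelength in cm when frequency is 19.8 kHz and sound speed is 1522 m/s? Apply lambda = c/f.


7.69 cm


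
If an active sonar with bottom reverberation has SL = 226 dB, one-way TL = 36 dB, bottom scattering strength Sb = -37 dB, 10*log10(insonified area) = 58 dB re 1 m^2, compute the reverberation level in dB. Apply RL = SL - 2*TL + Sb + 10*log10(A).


RL = SL - 2*TL + Sb + 10*log10(A) = 226 - 2*36 + (-37) + 58 = 175

175 dB


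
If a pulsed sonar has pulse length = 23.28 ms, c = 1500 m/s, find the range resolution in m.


dR = c*tau/2 = 1500 * 23.28e-3 / 2 = 17.46

17.46 m


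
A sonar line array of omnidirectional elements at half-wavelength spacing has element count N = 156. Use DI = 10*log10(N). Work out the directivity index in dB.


DI = 10*log10(156) = 21.93

21.93 dB


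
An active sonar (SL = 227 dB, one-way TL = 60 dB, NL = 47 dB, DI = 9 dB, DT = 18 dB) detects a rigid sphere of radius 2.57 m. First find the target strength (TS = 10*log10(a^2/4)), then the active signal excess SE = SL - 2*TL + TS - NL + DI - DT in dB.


Step 1: TS = 10*log10(2.57^2/4) = 2.18 dB
Step 2: SE = SL - 2*TL + TS - NL + DI - DT = 227 - 2*60 + (2.18) - 47 + 9 - 18 = 53.18

53.18 dB


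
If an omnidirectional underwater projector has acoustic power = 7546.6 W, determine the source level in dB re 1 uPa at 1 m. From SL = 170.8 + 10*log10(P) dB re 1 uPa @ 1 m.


SL = 170.8 + 10*log10(7546.6) = 170.8 + 38.78 = 209.58

209.58 dB


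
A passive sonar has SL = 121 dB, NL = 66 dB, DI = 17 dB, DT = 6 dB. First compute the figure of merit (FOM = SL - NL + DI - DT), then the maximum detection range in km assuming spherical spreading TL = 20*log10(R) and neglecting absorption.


Step 1: FOM = SL - NL + DI - DT = 121 - 66 + 17 - 6 = 66 dB
Step 2: at max range FOM = TL = 20*log10(R), so R = 10^(66/20) = 1995.26 m = 2.0 km

2.0 km


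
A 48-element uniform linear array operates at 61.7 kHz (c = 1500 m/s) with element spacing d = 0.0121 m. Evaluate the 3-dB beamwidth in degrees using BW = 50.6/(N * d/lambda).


Step 1: lambda = 1500/61700 = 0.02431 m
Step 2: d/lambda = 0.0121/0.02431 = 0.4977
Step 3: BW = 50.6/(N * d/lambda) = 50.6/(48 * 0.4977) = 2.12

2.12 deg


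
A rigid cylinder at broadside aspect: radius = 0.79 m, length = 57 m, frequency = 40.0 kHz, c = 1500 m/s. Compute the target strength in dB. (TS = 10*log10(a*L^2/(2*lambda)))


lambda = 1500/40000 = 0.0375 m
TS = 10*log10(0.79*57^2/(2*0.0375)) = 45.34

45.34 dB


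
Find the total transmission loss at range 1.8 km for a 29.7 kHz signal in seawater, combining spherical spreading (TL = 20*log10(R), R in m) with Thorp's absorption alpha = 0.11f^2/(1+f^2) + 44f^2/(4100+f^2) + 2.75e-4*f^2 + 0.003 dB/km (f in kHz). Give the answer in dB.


Step 1 (Thorp): alpha = 0.11*882.09/(1+882.09) + 44*882.09/(4100+882.09) + 2.75e-4*882.09 + 0.003 = 8.1457 dB/km
Step 2: TL_spread = 20*log10(1800) = 65.11 dB
Step 3: TL_abs = alpha*R = 8.1457 * 1.8 = 14.66 dB
Step 4: TL_total = 65.11 + 14.66 = 79.77

79.77 dB


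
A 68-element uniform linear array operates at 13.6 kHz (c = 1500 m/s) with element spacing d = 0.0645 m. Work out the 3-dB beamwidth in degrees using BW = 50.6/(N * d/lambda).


Step 1: lambda = 1500/13600 = 0.11029 m
Step 2: d/lambda = 0.0645/0.11029 = 0.5848
Step 3: BW = 50.6/(N * d/lambda) = 50.6/(68 * 0.5848) = 1.27

1.27 deg


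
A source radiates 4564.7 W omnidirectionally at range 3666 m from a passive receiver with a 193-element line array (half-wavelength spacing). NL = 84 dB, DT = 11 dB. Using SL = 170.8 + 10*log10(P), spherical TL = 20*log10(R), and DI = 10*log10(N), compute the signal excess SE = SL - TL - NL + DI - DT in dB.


Step 1: SL = 170.8 + 10*log10(4564.7) = 207.39 dB
Step 2: TL = 20*log10(3666) = 71.28 dB
Step 3: DI = 10*log10(193) = 22.86 dB
Step 4: SE = SL - TL - NL + DI - DT = 207.39 - 71.28 - 84 + 22.86 - 11 = 63.97

63.97 dB


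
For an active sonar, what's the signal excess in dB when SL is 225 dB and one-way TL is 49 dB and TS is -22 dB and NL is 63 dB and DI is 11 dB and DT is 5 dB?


SE = SL - 2*TL + TS - NL + DI - DT = 225 - 2*49 + (-22) - 63 + 11 - 5 = 48

48 dB


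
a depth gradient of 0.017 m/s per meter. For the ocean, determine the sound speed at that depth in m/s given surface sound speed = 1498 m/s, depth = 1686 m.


c = 1498 + 0.017 * 1686 = 1526.662

1526.662 m/s


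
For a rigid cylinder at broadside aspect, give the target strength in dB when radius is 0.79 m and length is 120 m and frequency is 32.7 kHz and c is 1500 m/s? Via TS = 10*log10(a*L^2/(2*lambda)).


50.93 dB


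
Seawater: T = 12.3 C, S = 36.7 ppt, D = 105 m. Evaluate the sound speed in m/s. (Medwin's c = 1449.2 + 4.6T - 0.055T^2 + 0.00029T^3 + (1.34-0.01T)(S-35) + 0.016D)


c = 1449.2 + 4.6*12.3 - 0.055*12.3^2 + 0.00029*12.3^3 + (1.34 - 0.01*12.3)*(36.7 - 35) + 0.016*105 = 1501.75

1501.75 m/s


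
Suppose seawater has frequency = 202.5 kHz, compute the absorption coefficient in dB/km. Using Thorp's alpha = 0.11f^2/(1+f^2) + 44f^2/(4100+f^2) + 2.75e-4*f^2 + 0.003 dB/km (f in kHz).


51.39 dB/km


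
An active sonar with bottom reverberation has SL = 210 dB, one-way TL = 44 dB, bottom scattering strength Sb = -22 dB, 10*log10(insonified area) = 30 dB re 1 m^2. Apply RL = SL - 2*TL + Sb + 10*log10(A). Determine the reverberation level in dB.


RL = SL - 2*TL + Sb + 10*log10(A) = 210 - 2*44 + (-22) + 30 = 130

130 dB


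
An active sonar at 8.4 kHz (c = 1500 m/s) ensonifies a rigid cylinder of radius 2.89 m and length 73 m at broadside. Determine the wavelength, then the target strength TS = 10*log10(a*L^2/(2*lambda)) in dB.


Step 1: lambda = c/f = 1500/8400 = 0.17857 m
Step 2: TS = 10*log10(a*L^2/(2*lambda)) = 10*log10(2.89*73^2/(2*0.17857)) = 46.35

46.35 dB


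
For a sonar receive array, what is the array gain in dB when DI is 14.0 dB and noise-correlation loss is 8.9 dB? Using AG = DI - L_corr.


AG = DI - L_corr = 14.0 - 8.9 = 5.1

5.1 dB


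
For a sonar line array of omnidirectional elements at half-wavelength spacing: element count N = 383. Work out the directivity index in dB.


DI = 10*log10(383) = 25.83

25.83 dB


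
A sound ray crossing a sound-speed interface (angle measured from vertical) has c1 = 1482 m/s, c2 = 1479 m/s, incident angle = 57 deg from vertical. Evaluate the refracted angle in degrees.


56.82 deg


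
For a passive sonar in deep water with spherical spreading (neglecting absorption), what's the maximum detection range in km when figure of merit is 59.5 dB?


At max range FOM = TL, so 20*log10(R) = 59.5
R = 10^(59.5/20) = 944.06 m = 0.94 km

0.94 km


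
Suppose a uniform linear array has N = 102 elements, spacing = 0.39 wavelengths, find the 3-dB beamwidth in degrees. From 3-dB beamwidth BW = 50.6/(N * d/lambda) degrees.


BW = 50.6 / (102 * 0.39) = 50.6 / 39.78 = 1.27

1.27 deg


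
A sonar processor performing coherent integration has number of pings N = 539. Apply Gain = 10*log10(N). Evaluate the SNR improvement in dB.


27.32 dB


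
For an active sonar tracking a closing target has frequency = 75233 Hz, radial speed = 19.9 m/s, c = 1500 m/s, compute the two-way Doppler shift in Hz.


fd = 2*f*v/c = 2 * 75233 * 19.9 / 1500 = 1996.18

1996.18 Hz


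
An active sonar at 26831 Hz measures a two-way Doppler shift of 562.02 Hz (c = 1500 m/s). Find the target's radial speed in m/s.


15.71 m/s


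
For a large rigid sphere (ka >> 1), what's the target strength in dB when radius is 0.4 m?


TS = 10*log10(0.4^2 / 4) = 10*log10(0.04) = -13.98

-13.98 dB


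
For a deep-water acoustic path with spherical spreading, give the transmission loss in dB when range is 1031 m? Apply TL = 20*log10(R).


TL = 20*log10(1031) = 60.27

60.27 dB


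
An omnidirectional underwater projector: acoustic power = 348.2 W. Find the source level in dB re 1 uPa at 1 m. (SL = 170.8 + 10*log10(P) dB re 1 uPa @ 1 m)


196.22 dB


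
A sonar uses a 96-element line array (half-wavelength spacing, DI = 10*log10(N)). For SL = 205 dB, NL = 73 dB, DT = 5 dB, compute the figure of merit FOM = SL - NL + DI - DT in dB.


Step 1: DI = 10*log10(96) = 19.82 dB
Step 2: FOM = SL - NL + DI - DT = 205 - 73 + 19.82 - 5 = 146.82

146.82 dB


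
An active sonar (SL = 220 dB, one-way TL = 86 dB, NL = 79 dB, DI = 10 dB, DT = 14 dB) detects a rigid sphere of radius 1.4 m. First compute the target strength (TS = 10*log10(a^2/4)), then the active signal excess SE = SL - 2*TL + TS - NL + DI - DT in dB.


Step 1: TS = 10*log10(1.4^2/4) = -3.1 dB
Step 2: SE = SL - 2*TL + TS - NL + DI - DT = 220 - 2*86 + (-3.1) - 79 + 10 - 14 = -38.1

-38.1 dB


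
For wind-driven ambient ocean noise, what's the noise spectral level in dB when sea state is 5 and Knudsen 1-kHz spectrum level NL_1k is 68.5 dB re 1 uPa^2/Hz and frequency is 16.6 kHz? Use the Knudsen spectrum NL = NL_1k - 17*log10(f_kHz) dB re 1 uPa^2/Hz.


NL = NL_1k - 17*log10(f_kHz) = 68.5 - 17*log10(16.6) = 68.5 - (20.74) = 47.76

47.76 dB


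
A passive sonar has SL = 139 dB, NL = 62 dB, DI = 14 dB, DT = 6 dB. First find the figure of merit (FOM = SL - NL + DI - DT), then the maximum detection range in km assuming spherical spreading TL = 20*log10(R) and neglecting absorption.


Step 1: FOM = SL - NL + DI - DT = 139 - 62 + 14 - 6 = 85 dB
Step 2: at max range FOM = TL = 20*log10(R), so R = 10^(85/20) = 17782.79 m = 17.78 km

17.78 km


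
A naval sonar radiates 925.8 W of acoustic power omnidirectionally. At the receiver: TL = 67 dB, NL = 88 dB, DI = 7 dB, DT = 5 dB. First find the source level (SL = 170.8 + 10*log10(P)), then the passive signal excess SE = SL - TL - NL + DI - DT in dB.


Step 1: SL = 170.8 + 10*log10(925.8) = 200.47 dB
Step 2: SE = SL - TL - NL + DI - DT = 200.47 - 67 - 88 + 7 - 5 = 47.47

47.47 dB


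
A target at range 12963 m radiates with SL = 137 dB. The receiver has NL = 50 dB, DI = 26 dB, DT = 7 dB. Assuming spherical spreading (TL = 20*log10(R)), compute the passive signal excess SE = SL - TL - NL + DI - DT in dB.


23.75 dB


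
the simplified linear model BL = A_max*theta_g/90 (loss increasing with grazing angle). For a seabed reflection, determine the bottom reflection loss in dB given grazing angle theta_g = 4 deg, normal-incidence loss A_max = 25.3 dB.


BL = A_max * theta_g / 90 = 25.3 * 4 / 90 = 1.12

1.12 dB


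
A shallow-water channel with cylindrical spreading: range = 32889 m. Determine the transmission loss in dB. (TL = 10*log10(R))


45.17 dB


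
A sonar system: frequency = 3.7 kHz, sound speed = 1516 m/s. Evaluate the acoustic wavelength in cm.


lambda = c/f = 1516 / 3700 = 0.4097 m = 40.97 cm

40.97 cm


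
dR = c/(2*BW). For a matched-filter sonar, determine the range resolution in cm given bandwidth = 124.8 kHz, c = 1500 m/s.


dR = c/(2*BW) = 1500 / (2 * 124.8e3) = 0.006 m = 0.6 cm

0.6 cm


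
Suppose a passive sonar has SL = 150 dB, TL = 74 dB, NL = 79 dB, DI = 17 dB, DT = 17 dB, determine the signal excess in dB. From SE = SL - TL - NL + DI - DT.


SE = SL - TL - NL + DI - DT = 150 - 74 - 79 + 17 - 17 = -3

-3 dB


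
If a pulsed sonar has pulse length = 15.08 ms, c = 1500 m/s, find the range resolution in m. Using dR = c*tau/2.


11.31 m


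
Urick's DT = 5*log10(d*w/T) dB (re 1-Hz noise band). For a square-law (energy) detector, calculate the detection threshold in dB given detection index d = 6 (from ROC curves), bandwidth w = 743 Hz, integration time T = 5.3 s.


14.62 dB


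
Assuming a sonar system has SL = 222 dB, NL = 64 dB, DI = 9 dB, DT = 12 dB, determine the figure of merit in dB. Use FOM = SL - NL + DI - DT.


FOM = SL - NL + DI - DT = 222 - 64 + 9 - 12 = 155

155 dB


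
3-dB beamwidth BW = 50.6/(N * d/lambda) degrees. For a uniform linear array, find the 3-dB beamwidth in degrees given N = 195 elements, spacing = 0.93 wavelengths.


0.28 deg


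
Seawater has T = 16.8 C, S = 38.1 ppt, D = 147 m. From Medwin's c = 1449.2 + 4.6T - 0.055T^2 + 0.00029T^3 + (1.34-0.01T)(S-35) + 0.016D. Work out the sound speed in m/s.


c = 1449.2 + 4.6*16.8 - 0.055*16.8^2 + 0.00029*16.8^3 + (1.34 - 0.01*16.8)*(38.1 - 35) + 0.016*147 = 1518.32

1518.32 m/s


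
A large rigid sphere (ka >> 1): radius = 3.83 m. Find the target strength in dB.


TS = 10*log10(3.83^2 / 4) = 10*log10(3.667225) = 5.64

5.64 dB
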